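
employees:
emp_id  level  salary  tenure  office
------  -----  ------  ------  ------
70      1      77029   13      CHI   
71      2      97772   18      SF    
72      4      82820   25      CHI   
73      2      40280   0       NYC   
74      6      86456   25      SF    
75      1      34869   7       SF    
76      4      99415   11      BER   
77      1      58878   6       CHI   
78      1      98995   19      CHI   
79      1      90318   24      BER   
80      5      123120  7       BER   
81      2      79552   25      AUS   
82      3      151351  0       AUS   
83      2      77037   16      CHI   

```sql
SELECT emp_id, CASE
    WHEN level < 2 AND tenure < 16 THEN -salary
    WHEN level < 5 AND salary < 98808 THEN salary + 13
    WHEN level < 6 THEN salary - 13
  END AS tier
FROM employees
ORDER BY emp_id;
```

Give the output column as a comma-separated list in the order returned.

-77029, 97785, 82833, 40293, NULL, -34869, 99402, -58878, 98982, 90331, 123107, 79565, 151338, 77050

emp_id=70: level < 2 AND tenure < 16 → -77029
emp_id=71: level < 5 AND salary < 98808 → 97785
emp_id=72: level < 5 AND salary < 98808 → 82833
emp_id=73: level < 5 AND salary < 98808 → 40293
emp_id=74: (no match → NULL) → NULL
emp_id=75: level < 2 AND tenure < 16 → -34869
emp_id=76: level < 6 → 99402
emp_id=77: level < 2 AND tenure < 16 → -58878
emp_id=78: level < 6 → 98982
emp_id=79: level < 5 AND salary < 98808 → 90331
emp_id=80: level < 6 → 123107
emp_id=81: level < 5 AND salary < 98808 → 79565
emp_id=82: level < 6 → 151338
emp_id=83: level < 5 AND salary < 98808 → 77050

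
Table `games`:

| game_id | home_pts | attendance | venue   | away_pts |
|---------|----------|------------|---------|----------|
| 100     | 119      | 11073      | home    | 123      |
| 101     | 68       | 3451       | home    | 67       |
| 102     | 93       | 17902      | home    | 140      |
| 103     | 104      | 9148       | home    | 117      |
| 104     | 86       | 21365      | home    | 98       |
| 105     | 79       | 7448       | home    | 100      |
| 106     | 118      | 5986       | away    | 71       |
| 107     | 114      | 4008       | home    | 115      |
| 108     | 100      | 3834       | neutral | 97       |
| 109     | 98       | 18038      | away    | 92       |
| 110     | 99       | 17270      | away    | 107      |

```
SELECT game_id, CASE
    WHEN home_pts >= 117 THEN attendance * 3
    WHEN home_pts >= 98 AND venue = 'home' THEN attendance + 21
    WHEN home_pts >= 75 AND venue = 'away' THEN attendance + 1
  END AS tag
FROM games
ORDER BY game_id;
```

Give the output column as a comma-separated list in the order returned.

game_id=100: home_pts >= 117 → 33219
game_id=101: (no match → NULL) → NULL
game_id=102: (no match → NULL) → NULL
game_id=103: home_pts >= 98 AND venue = 'home' → 9169
game_id=104: (no match → NULL) → NULL
game_id=105: (no match → NULL) → NULL
game_id=106: home_pts >= 117 → 17958
game_id=107: home_pts >= 98 AND venue = 'home' → 4029
game_id=108: (no match → NULL) → NULL
game_id=109: home_pts >= 75 AND venue = 'away' → 18039
game_id=110: home_pts >= 75 AND venue = 'away' → 17271

33219, NULL, NULL, 9169, NULL, NULL, 17958, 4029, NULL, 18039, 17271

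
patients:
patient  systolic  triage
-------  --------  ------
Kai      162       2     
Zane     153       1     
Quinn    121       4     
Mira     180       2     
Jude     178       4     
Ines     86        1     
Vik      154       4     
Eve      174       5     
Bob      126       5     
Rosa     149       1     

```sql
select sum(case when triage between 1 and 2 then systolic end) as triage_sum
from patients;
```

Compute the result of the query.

patient=Kai: ✓ → 162
patient=Zane: ✓ → 153
patient=Quinn: ✗
patient=Mira: ✓ → 180
patient=Jude: ✗
patient=Ines: ✓ → 86
patient=Vik: ✗
patient=Eve: ✗
patient=Bob: ✗
patient=Rosa: ✓ → 149
triage_sum = 162 + 153 + 180 + 86 + 149 = 730

730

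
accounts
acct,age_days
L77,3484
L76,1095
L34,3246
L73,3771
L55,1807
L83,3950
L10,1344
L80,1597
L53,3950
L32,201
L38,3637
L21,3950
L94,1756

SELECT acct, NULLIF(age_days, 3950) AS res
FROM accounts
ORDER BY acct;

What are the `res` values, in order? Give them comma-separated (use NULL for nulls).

acct=L10: age_days=1344 vs 3950: differ → 1344
acct=L21: age_days=3950 vs 3950: equal → NULL
acct=L32: age_days=201 vs 3950: differ → 201
acct=L34: age_days=3246 vs 3950: differ → 3246
acct=L38: age_days=3637 vs 3950: differ → 3637
acct=L53: age_days=3950 vs 3950: equal → NULL
acct=L55: age_days=1807 vs 3950: differ → 1807
acct=L73: age_days=3771 vs 3950: differ → 3771
acct=L76: age_days=1095 vs 3950: differ → 1095
acct=L77: age_days=3484 vs 3950: differ → 3484
acct=L80: age_days=1597 vs 3950: differ → 1597
acct=L83: age_days=3950 vs 3950: equal → NULL
acct=L94: age_days=1756 vs 3950: differ → 1756

1344, NULL, 201, 3246, 3637, NULL, 1807, 3771, 1095, 3484, 1597, NULL, 1756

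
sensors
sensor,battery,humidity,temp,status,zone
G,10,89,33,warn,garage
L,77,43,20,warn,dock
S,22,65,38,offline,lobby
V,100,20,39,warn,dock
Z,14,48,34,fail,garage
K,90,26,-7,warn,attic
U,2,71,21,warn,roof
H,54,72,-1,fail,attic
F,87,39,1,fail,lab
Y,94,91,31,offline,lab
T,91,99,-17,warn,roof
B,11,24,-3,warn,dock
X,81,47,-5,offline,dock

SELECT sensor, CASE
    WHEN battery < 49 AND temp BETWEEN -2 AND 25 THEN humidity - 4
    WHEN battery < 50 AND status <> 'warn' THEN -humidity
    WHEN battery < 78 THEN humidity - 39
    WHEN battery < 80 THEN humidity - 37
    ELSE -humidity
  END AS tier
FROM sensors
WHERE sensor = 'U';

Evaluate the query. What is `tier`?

67

sensor = U: battery=2, humidity=71, temp=21, status=warn, zone=roof.
battery < 49 AND temp BETWEEN -2 AND 25 → true → 67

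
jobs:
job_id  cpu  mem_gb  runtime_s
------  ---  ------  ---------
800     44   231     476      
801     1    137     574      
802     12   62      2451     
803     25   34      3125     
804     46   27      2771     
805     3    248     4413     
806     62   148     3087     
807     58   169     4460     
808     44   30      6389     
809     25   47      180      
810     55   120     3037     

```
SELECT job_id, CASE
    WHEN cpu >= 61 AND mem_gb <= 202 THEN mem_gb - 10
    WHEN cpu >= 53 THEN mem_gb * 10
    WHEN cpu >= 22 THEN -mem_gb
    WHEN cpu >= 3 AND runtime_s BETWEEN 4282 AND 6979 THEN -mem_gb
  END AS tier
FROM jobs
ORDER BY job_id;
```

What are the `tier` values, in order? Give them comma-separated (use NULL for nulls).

-231, NULL, NULL, -34, -27, -248, 138, 1690, -30, -47, 1200

job_id=800: cpu >= 22 → -231
job_id=801: (no match → NULL) → NULL
job_id=802: (no match → NULL) → NULL
job_id=803: cpu >= 22 → -34
job_id=804: cpu >= 22 → -27
job_id=805: cpu >= 3 AND runtime_s BETWEEN 4282 AND 6979 → -248
job_id=806: cpu >= 61 AND mem_gb <= 202 → 138
job_id=807: cpu >= 53 → 1690
job_id=808: cpu >= 22 → -30
job_id=809: cpu >= 22 → -47
job_id=810: cpu >= 53 → 1200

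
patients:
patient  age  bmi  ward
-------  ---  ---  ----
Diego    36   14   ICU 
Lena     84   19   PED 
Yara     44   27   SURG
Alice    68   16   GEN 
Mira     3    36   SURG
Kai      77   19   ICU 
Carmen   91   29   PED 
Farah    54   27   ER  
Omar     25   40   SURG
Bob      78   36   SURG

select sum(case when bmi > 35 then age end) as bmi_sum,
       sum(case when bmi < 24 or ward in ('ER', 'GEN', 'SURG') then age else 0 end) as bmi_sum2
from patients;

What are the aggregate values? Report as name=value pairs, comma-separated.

bmi_sum=106, bmi_sum2=469

[bmi_sum: bmi > 35]
patient=Diego: ✗
patient=Lena: ✗
patient=Yara: ✗
patient=Alice: ✗
patient=Mira: ✓ → 3
patient=Kai: ✗
patient=Carmen: ✗
patient=Farah: ✗
patient=Omar: ✓ → 25
patient=Bob: ✓ → 78
bmi_sum = 3 + 25 + 78 = 106
—
[bmi_sum2: bmi < 24 or ward in ('ER', 'GEN', 'SURG')]
patient=Diego: ✓ → 36
patient=Lena: ✓ → 84
patient=Yara: ✓ → 44
patient=Alice: ✓ → 68
patient=Mira: ✓ → 3
patient=Kai: ✓ → 77
patient=Carmen: ✗
patient=Farah: ✓ → 54
patient=Omar: ✓ → 25
patient=Bob: ✓ → 78
bmi_sum2 = 36 + 84 + 44 + 68 + 3 + 77 + 54 + 25 + 78 = 469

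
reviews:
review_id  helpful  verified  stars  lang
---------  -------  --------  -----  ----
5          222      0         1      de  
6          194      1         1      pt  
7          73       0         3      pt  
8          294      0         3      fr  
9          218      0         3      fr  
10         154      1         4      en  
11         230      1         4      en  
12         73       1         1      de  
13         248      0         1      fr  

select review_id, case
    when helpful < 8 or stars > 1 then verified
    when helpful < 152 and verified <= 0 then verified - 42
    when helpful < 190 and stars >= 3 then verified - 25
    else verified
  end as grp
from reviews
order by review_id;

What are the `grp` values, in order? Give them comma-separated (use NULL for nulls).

review_id=5: ELSE → 0
review_id=6: ELSE → 1
review_id=7: helpful < 8 or stars > 1 → 0
review_id=8: helpful < 8 or stars > 1 → 0
review_id=9: helpful < 8 or stars > 1 → 0
review_id=10: helpful < 8 or stars > 1 → 1
review_id=11: helpful < 8 or stars > 1 → 1
review_id=12: ELSE → 1
review_id=13: ELSE → 0

0, 1, 0, 0, 0, 1, 1, 1, 0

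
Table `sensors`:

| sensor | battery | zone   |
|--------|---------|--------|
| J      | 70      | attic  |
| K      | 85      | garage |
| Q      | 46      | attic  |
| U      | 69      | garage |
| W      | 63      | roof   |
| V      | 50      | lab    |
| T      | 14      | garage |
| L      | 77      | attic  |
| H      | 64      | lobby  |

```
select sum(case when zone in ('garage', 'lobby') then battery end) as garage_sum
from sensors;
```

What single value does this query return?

sensor=J: ✗
sensor=K: ✓ → 85
sensor=Q: ✗
sensor=U: ✓ → 69
sensor=W: ✗
sensor=V: ✗
sensor=T: ✓ → 14
sensor=L: ✗
sensor=H: ✓ → 64
garage_sum = 85 + 69 + 14 + 64 = 232

232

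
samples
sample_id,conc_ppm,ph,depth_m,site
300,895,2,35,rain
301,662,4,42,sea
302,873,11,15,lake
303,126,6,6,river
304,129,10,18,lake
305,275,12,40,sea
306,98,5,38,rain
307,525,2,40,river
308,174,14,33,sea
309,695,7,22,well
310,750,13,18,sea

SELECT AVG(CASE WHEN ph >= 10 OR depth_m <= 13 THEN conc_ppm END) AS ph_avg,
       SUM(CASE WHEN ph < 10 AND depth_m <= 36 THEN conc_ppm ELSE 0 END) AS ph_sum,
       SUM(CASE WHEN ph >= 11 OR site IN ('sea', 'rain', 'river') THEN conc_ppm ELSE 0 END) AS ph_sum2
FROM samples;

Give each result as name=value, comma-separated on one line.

ph_avg=387.8333333333, ph_sum=1716, ph_sum2=4378

[ph_avg: ph >= 10 OR depth_m <= 13]
sample_id=300: ✗
sample_id=301: ✗
sample_id=302: ✓ → 873
sample_id=303: ✓ → 126
sample_id=304: ✓ → 129
sample_id=305: ✓ → 275
sample_id=306: ✗
sample_id=307: ✗
sample_id=308: ✓ → 174
sample_id=309: ✗
sample_id=310: ✓ → 750
ph_avg = (873 + 126 + 129 + 275 + 174 + 750) / 6 = 387.8333333333
—
[ph_sum: ph < 10 AND depth_m <= 36]
sample_id=300: ✓ → 895
sample_id=301: ✗
sample_id=302: ✗
sample_id=303: ✓ → 126
sample_id=304: ✗
sample_id=305: ✗
sample_id=306: ✗
sample_id=307: ✗
sample_id=308: ✗
sample_id=309: ✓ → 695
sample_id=310: ✗
ph_sum = 895 + 126 + 695 = 1716
—
[ph_sum2: ph >= 11 OR site IN ('sea', 'rain', 'river')]
sample_id=300: ✓ → 895
sample_id=301: ✓ → 662
sample_id=302: ✓ → 873
sample_id=303: ✓ → 126
sample_id=304: ✗
sample_id=305: ✓ → 275
sample_id=306: ✓ → 98
sample_id=307: ✓ → 525
sample_id=308: ✓ → 174
sample_id=309: ✗
sample_id=310: ✓ → 750
ph_sum2 = 895 + 662 + 873 + 126 + 275 + 98 + 525 + 174 + 750 = 4378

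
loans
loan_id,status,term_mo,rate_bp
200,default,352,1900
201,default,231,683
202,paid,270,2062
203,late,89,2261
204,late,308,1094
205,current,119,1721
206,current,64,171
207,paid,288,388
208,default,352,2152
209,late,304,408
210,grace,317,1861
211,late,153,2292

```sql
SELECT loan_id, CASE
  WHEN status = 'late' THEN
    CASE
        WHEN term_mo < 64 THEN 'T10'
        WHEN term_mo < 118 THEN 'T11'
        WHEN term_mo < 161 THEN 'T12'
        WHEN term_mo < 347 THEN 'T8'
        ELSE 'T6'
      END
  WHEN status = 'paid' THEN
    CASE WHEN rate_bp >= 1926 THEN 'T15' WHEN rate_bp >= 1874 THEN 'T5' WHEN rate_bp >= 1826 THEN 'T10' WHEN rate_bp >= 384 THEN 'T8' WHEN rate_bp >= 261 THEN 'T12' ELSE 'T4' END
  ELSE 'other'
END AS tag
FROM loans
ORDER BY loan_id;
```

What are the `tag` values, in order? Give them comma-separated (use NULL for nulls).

other, other, T15, T11, T8, other, other, T8, other, T8, other, T12

loan_id=200: status='default' → outer ELSE → other
loan_id=201: status='default' → outer ELSE → other
loan_id=202: status='paid' → inner[rate_bp >= 1926] → T15
loan_id=203: status='late' → inner[term_mo < 118] → T11
loan_id=204: status='late' → inner[term_mo < 347] → T8
loan_id=205: status='current' → outer ELSE → other
loan_id=206: status='current' → outer ELSE → other
loan_id=207: status='paid' → inner[rate_bp >= 384] → T8
loan_id=208: status='default' → outer ELSE → other
loan_id=209: status='late' → inner[term_mo < 347] → T8
loan_id=210: status='grace' → outer ELSE → other
loan_id=211: status='late' → inner[term_mo < 161] → T12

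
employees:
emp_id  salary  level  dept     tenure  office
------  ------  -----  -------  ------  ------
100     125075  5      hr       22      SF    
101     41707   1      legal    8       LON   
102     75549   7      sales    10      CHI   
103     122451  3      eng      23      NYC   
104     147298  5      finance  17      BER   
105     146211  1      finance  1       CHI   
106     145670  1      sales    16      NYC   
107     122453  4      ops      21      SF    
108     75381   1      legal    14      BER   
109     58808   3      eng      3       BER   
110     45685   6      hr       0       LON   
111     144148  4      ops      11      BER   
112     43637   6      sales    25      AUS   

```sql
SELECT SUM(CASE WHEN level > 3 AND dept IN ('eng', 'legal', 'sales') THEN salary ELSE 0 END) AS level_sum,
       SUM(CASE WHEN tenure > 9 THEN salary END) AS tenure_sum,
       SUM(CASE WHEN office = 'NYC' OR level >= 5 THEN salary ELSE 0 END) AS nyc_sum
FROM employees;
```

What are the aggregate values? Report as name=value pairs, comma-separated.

[level_sum: level > 3 AND dept IN ('eng', 'legal', 'sales')]
emp_id=100: ✗
emp_id=101: ✗
emp_id=102: ✓ → 75549
emp_id=103: ✗
emp_id=104: ✗
emp_id=105: ✗
emp_id=106: ✗
emp_id=107: ✗
emp_id=108: ✗
emp_id=109: ✗
emp_id=110: ✗
emp_id=111: ✗
emp_id=112: ✓ → 43637
level_sum = 75549 + 43637 = 119186
—
[tenure_sum: tenure > 9]
emp_id=100: ✓ → 125075
emp_id=101: ✗
emp_id=102: ✓ → 75549
emp_id=103: ✓ → 122451
emp_id=104: ✓ → 147298
emp_id=105: ✗
emp_id=106: ✓ → 145670
emp_id=107: ✓ → 122453
emp_id=108: ✓ → 75381
emp_id=109: ✗
emp_id=110: ✗
emp_id=111: ✓ → 144148
emp_id=112: ✓ → 43637
tenure_sum = 125075 + 75549 + 122451 + 147298 + 145670 + 122453 + 75381 + 144148 + 43637 = 1001662
—
[nyc_sum: office = 'NYC' OR level >= 5]
emp_id=100: ✓ → 125075
emp_id=101: ✗
emp_id=102: ✓ → 75549
emp_id=103: ✓ → 122451
emp_id=104: ✓ → 147298
emp_id=105: ✗
emp_id=106: ✓ → 145670
emp_id=107: ✗
emp_id=108: ✗
emp_id=109: ✗
emp_id=110: ✓ → 45685
emp_id=111: ✗
emp_id=112: ✓ → 43637
nyc_sum = 125075 + 75549 + 122451 + 147298 + 145670 + 45685 + 43637 = 705365

level_sum=119186, tenure_sum=1001662, nyc_sum=705365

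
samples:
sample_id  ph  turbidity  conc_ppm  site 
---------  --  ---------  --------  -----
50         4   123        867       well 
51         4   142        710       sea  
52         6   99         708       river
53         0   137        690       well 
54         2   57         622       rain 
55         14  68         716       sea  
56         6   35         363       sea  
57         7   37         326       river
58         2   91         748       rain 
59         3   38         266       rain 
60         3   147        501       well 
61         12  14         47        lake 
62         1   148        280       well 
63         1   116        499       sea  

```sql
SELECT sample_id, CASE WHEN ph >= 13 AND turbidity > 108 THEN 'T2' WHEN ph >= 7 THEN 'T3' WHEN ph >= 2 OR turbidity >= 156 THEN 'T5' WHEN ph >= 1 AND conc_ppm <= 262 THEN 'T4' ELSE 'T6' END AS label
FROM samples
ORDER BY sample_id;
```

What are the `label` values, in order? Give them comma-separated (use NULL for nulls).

sample_id=50: ph >= 2 OR turbidity >= 156 → T5
sample_id=51: ph >= 2 OR turbidity >= 156 → T5
sample_id=52: ph >= 2 OR turbidity >= 156 → T5
sample_id=53: ELSE → T6
sample_id=54: ph >= 2 OR turbidity >= 156 → T5
sample_id=55: ph >= 7 → T3
sample_id=56: ph >= 2 OR turbidity >= 156 → T5
sample_id=57: ph >= 7 → T3
sample_id=58: ph >= 2 OR turbidity >= 156 → T5
sample_id=59: ph >= 2 OR turbidity >= 156 → T5
sample_id=60: ph >= 2 OR turbidity >= 156 → T5
sample_id=61: ph >= 7 → T3
sample_id=62: ELSE → T6
sample_id=63: ELSE → T6

T5, T5, T5, T6, T5, T3, T5, T3, T5, T5, T5, T3, T6, T6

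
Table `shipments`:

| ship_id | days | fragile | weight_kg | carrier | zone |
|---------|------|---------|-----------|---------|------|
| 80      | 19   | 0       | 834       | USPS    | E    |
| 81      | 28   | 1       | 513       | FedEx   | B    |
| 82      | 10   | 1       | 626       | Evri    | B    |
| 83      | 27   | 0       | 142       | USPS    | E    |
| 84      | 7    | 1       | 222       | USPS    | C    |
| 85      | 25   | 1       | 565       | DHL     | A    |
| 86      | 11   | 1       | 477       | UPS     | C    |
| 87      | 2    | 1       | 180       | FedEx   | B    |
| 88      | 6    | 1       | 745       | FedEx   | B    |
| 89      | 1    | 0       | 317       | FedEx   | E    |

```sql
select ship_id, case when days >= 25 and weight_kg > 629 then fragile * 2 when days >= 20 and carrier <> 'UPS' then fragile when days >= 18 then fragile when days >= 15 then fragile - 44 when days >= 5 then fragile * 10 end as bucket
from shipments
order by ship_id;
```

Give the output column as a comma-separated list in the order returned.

ship_id=80: days >= 18 → 0
ship_id=81: days >= 20 and carrier <> 'UPS' → 1
ship_id=82: days >= 5 → 10
ship_id=83: days >= 20 and carrier <> 'UPS' → 0
ship_id=84: days >= 5 → 10
ship_id=85: days >= 20 and carrier <> 'UPS' → 1
ship_id=86: days >= 5 → 10
ship_id=87: (no match → NULL) → NULL
ship_id=88: days >= 5 → 10
ship_id=89: (no match → NULL) → NULL

0, 1, 10, 0, 10, 1, 10, NULL, 10, NULL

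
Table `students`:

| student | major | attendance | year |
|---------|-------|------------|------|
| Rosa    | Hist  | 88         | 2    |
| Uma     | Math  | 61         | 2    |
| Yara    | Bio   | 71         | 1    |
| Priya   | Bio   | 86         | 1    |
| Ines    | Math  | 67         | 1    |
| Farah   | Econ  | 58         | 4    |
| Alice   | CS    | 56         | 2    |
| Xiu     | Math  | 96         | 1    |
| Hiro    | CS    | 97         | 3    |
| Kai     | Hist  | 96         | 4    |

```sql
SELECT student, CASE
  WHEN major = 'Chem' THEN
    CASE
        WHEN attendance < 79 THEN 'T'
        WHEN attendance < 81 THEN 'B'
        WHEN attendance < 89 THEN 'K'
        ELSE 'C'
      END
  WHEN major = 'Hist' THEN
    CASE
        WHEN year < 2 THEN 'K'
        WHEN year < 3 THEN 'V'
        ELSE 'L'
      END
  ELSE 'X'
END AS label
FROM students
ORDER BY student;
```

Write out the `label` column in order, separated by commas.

student=Alice: major='CS' → outer ELSE → X
student=Farah: major='Econ' → outer ELSE → X
student=Hiro: major='CS' → outer ELSE → X
student=Ines: major='Math' → outer ELSE → X
student=Kai: major='Hist' → inner[ELSE] → L
student=Priya: major='Bio' → outer ELSE → X
student=Rosa: major='Hist' → inner[year < 3] → V
student=Uma: major='Math' → outer ELSE → X
student=Xiu: major='Math' → outer ELSE → X
student=Yara: major='Bio' → outer ELSE → X

X, X, X, X, L, X, V, X, X, X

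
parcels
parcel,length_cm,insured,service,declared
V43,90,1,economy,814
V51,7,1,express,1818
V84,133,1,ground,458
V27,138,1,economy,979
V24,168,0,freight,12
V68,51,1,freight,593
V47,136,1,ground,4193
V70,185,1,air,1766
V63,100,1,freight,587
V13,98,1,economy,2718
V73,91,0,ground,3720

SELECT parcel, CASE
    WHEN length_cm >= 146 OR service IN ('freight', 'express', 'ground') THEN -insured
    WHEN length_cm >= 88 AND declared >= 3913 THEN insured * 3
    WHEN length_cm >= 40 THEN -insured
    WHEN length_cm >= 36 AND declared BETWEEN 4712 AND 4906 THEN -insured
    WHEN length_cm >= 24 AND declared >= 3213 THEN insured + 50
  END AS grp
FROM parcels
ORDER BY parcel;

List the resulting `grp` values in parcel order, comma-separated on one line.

-1, 0, -1, -1, -1, -1, -1, -1, -1, 0, -1

parcel=V13: length_cm >= 40 → -1
parcel=V24: length_cm >= 146 OR service IN ('freight', 'express', 'ground') → 0
parcel=V27: length_cm >= 40 → -1
parcel=V43: length_cm >= 40 → -1
parcel=V47: length_cm >= 146 OR service IN ('freight', 'express', 'ground') → -1
parcel=V51: length_cm >= 146 OR service IN ('freight', 'express', 'ground') → -1
parcel=V63: length_cm >= 146 OR service IN ('freight', 'express', 'ground') → -1
parcel=V68: length_cm >= 146 OR service IN ('freight', 'express', 'ground') → -1
parcel=V70: length_cm >= 146 OR service IN ('freight', 'express', 'ground') → -1
parcel=V73: length_cm >= 146 OR service IN ('freight', 'express', 'ground') → 0
parcel=V84: length_cm >= 146 OR service IN ('freight', 'express', 'ground') → -1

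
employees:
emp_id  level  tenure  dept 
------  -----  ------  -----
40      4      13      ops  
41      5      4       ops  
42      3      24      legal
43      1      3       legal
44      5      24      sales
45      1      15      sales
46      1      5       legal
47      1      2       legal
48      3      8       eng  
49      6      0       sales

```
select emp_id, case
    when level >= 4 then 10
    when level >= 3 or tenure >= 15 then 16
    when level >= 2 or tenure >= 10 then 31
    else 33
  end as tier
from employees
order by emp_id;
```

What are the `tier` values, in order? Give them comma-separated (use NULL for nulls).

emp_id=40: level >= 4 → 10
emp_id=41: level >= 4 → 10
emp_id=42: level >= 3 or tenure >= 15 → 16
emp_id=43: ELSE → 33
emp_id=44: level >= 4 → 10
emp_id=45: level >= 3 or tenure >= 15 → 16
emp_id=46: ELSE → 33
emp_id=47: ELSE → 33
emp_id=48: level >= 3 or tenure >= 15 → 16
emp_id=49: level >= 4 → 10

10, 10, 16, 33, 10, 16, 33, 33, 16, 10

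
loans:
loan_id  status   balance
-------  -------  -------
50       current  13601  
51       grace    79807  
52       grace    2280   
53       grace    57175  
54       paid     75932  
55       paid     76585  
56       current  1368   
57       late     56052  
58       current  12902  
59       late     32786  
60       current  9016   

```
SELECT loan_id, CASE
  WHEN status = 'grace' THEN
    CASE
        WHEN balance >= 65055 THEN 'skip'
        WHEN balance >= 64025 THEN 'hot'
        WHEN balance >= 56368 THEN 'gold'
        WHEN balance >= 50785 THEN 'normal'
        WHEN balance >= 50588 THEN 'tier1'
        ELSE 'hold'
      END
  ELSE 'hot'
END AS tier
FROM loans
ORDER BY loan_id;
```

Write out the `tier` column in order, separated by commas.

loan_id=50: status='current' → outer ELSE → hot
loan_id=51: status='grace' → inner[balance >= 65055] → skip
loan_id=52: status='grace' → inner[ELSE] → hold
loan_id=53: status='grace' → inner[balance >= 56368] → gold
loan_id=54: status='paid' → outer ELSE → hot
loan_id=55: status='paid' → outer ELSE → hot
loan_id=56: status='current' → outer ELSE → hot
loan_id=57: status='late' → outer ELSE → hot
loan_id=58: status='current' → outer ELSE → hot
loan_id=59: status='late' → outer ELSE → hot
loan_id=60: status='current' → outer ELSE → hot

hot, skip, hold, gold, hot, hot, hot, hot, hot, hot, hot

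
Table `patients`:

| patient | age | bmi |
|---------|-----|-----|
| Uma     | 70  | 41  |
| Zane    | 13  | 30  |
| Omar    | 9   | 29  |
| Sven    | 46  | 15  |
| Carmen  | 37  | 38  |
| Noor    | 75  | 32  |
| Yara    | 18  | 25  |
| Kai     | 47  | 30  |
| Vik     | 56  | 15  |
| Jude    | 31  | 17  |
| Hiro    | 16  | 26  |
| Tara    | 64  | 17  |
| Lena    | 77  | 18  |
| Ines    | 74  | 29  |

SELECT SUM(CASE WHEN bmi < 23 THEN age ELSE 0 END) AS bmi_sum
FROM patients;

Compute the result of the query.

patient=Uma: ✗
patient=Zane: ✗
patient=Omar: ✗
patient=Sven: ✓ → 46
patient=Carmen: ✗
patient=Noor: ✗
patient=Yara: ✗
patient=Kai: ✗
patient=Vik: ✓ → 56
patient=Jude: ✓ → 31
patient=Hiro: ✗
patient=Tara: ✓ → 64
patient=Lena: ✓ → 77
patient=Ines: ✗
bmi_sum = 46 + 56 + 31 + 64 + 77 = 274

274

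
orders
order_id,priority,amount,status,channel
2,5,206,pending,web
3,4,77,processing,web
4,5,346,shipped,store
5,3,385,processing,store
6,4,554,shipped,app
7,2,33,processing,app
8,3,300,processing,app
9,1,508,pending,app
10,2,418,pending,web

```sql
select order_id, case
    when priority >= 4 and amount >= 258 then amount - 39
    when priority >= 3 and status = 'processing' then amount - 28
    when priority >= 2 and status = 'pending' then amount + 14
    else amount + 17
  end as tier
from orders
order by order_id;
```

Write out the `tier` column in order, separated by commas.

220, 49, 307, 357, 515, 50, 272, 525, 432

order_id=2: priority >= 2 and status = 'pending' → 220
order_id=3: priority >= 3 and status = 'processing' → 49
order_id=4: priority >= 4 and amount >= 258 → 307
order_id=5: priority >= 3 and status = 'processing' → 357
order_id=6: priority >= 4 and amount >= 258 → 515
order_id=7: ELSE → 50
order_id=8: priority >= 3 and status = 'processing' → 272
order_id=9: ELSE → 525
order_id=10: priority >= 2 and status = 'pending' → 432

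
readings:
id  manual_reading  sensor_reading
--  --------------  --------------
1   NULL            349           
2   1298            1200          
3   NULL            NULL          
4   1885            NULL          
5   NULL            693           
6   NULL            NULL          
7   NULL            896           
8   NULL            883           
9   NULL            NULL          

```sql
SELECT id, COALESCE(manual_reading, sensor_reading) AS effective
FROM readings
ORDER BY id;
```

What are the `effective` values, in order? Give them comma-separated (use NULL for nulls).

id=1: manual_reading=NULL, sensor_reading=349 → 349
id=2: manual_reading=1298 → 1298
id=3: manual_reading=NULL, sensor_reading=NULL (all NULL) → NULL
id=4: manual_reading=1885 → 1885
id=5: manual_reading=NULL, sensor_reading=693 → 693
id=6: manual_reading=NULL, sensor_reading=NULL (all NULL) → NULL
id=7: manual_reading=NULL, sensor_reading=896 → 896
id=8: manual_reading=NULL, sensor_reading=883 → 883
id=9: manual_reading=NULL, sensor_reading=NULL (all NULL) → NULL

349, 1298, NULL, 1885, 693, NULL, 896, 883, NULL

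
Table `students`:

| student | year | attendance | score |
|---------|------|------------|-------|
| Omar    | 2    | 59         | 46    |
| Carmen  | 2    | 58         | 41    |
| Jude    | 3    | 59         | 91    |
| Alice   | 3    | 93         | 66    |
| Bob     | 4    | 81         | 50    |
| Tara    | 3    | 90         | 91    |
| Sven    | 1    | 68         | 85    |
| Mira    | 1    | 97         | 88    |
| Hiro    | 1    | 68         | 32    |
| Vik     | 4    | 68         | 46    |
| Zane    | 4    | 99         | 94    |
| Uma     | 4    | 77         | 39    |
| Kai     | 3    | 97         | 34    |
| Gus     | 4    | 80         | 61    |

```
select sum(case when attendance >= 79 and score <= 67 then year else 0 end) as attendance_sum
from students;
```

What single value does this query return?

student=Omar: ✗
student=Carmen: ✗
student=Jude: ✗
student=Alice: ✓ → 3
student=Bob: ✓ → 4
student=Tara: ✗
student=Sven: ✗
student=Mira: ✗
student=Hiro: ✗
student=Vik: ✗
student=Zane: ✗
student=Uma: ✗
student=Kai: ✓ → 3
student=Gus: ✓ → 4
attendance_sum = 3 + 4 + 3 + 4 = 14

14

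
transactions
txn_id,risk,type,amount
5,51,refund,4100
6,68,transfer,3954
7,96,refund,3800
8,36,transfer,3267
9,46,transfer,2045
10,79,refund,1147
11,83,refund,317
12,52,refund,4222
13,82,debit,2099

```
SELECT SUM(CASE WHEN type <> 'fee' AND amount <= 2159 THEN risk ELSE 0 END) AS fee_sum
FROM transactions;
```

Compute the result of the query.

txn_id=5: ✗
txn_id=6: ✗
txn_id=7: ✗
txn_id=8: ✗
txn_id=9: ✓ → 46
txn_id=10: ✓ → 79
txn_id=11: ✓ → 83
txn_id=12: ✗
txn_id=13: ✓ → 82
fee_sum = 46 + 79 + 83 + 82 = 290

290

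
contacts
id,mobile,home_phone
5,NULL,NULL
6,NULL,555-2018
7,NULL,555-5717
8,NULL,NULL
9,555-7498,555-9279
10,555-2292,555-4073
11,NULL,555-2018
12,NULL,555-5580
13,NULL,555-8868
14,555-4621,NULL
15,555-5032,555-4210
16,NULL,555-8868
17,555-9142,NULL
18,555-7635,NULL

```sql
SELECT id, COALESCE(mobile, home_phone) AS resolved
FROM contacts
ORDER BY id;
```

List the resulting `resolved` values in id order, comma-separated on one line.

id=5: mobile=NULL, home_phone=NULL (all NULL) → NULL
id=6: mobile=NULL, home_phone=555-2018 → 555-2018
id=7: mobile=NULL, home_phone=555-5717 → 555-5717
id=8: mobile=NULL, home_phone=NULL (all NULL) → NULL
id=9: mobile=555-7498 → 555-7498
id=10: mobile=555-2292 → 555-2292
id=11: mobile=NULL, home_phone=555-2018 → 555-2018
id=12: mobile=NULL, home_phone=555-5580 → 555-5580
id=13: mobile=NULL, home_phone=555-8868 → 555-8868
id=14: mobile=555-4621 → 555-4621
id=15: mobile=555-5032 → 555-5032
id=16: mobile=NULL, home_phone=555-8868 → 555-8868
id=17: mobile=555-9142 → 555-9142
id=18: mobile=555-7635 → 555-7635

NULL, 555-2018, 555-5717, NULL, 555-7498, 555-2292, 555-2018, 555-5580, 555-8868, 555-4621, 555-5032, 555-8868, 555-9142, 555-7635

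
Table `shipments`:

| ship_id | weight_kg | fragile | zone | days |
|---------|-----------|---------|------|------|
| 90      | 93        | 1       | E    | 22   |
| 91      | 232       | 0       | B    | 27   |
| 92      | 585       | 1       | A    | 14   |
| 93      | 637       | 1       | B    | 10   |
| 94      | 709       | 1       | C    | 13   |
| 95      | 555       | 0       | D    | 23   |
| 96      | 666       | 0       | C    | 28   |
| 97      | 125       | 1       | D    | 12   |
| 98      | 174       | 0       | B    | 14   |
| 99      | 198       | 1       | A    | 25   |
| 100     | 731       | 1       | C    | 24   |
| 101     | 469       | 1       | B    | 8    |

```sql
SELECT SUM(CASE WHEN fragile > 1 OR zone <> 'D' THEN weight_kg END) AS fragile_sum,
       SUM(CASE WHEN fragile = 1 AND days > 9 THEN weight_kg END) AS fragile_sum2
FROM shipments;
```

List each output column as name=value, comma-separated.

fragile_sum=4494, fragile_sum2=3078

[fragile_sum: fragile > 1 OR zone <> 'D']
ship_id=90: ✓ → 93
ship_id=91: ✓ → 232
ship_id=92: ✓ → 585
ship_id=93: ✓ → 637
ship_id=94: ✓ → 709
ship_id=95: ✗
ship_id=96: ✓ → 666
ship_id=97: ✗
ship_id=98: ✓ → 174
ship_id=99: ✓ → 198
ship_id=100: ✓ → 731
ship_id=101: ✓ → 469
fragile_sum = 93 + 232 + 585 + 637 + 709 + 666 + 174 + 198 + 731 + 469 = 4494
—
[fragile_sum2: fragile = 1 AND days > 9]
ship_id=90: ✓ → 93
ship_id=91: ✗
ship_id=92: ✓ → 585
ship_id=93: ✓ → 637
ship_id=94: ✓ → 709
ship_id=95: ✗
ship_id=96: ✗
ship_id=97: ✓ → 125
ship_id=98: ✗
ship_id=99: ✓ → 198
ship_id=100: ✓ → 731
ship_id=101: ✗
fragile_sum2 = 93 + 585 + 637 + 709 + 125 + 198 + 731 = 3078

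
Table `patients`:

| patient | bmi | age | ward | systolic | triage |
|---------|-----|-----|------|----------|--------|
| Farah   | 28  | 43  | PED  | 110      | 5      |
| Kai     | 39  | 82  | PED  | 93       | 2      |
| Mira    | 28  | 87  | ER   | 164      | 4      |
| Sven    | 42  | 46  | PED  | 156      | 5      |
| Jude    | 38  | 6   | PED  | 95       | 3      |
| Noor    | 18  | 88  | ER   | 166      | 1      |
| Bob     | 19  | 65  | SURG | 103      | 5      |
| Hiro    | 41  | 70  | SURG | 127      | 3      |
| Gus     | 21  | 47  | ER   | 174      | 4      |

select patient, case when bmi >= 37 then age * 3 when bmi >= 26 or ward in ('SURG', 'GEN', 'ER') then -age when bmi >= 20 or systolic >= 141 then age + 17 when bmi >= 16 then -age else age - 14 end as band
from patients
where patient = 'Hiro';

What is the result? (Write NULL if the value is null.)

patient = Hiro: bmi=41, age=70, ward=SURG, systolic=127, triage=3.
bmi >= 37 → true → 210

210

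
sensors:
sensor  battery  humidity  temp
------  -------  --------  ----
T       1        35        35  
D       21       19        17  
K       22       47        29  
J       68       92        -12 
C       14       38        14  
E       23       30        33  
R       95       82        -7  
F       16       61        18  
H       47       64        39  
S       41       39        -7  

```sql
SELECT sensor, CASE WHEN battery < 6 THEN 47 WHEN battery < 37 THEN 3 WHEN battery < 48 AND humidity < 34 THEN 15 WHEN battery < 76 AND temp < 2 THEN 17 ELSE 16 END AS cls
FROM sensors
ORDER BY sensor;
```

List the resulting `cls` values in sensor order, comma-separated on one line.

3, 3, 3, 3, 16, 17, 3, 16, 17, 47

sensor=C: battery < 37 → 3
sensor=D: battery < 37 → 3
sensor=E: battery < 37 → 3
sensor=F: battery < 37 → 3
sensor=H: ELSE → 16
sensor=J: battery < 76 AND temp < 2 → 17
sensor=K: battery < 37 → 3
sensor=R: ELSE → 16
sensor=S: battery < 76 AND temp < 2 → 17
sensor=T: battery < 6 → 47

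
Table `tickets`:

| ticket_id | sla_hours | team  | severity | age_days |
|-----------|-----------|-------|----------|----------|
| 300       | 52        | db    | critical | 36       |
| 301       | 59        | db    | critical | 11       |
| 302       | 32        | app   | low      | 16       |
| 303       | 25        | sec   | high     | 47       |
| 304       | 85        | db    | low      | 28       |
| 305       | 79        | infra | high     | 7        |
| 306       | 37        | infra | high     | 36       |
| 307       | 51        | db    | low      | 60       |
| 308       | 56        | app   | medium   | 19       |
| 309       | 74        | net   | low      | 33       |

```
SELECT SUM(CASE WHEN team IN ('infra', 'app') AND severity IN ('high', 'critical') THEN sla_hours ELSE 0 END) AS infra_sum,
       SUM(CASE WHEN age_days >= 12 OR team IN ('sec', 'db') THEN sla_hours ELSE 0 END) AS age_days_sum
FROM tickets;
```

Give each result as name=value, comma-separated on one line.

[infra_sum: team IN ('infra', 'app') AND severity IN ('high', 'critical')]
ticket_id=300: ✗
ticket_id=301: ✗
ticket_id=302: ✗
ticket_id=303: ✗
ticket_id=304: ✗
ticket_id=305: ✓ → 79
ticket_id=306: ✓ → 37
ticket_id=307: ✗
ticket_id=308: ✗
ticket_id=309: ✗
infra_sum = 79 + 37 = 116
—
[age_days_sum: age_days >= 12 OR team IN ('sec', 'db')]
ticket_id=300: ✓ → 52
ticket_id=301: ✓ → 59
ticket_id=302: ✓ → 32
ticket_id=303: ✓ → 25
ticket_id=304: ✓ → 85
ticket_id=305: ✗
ticket_id=306: ✓ → 37
ticket_id=307: ✓ → 51
ticket_id=308: ✓ → 56
ticket_id=309: ✓ → 74
age_days_sum = 52 + 59 + 32 + 25 + 85 + 37 + 51 + 56 + 74 = 471

infra_sum=116, age_days_sum=471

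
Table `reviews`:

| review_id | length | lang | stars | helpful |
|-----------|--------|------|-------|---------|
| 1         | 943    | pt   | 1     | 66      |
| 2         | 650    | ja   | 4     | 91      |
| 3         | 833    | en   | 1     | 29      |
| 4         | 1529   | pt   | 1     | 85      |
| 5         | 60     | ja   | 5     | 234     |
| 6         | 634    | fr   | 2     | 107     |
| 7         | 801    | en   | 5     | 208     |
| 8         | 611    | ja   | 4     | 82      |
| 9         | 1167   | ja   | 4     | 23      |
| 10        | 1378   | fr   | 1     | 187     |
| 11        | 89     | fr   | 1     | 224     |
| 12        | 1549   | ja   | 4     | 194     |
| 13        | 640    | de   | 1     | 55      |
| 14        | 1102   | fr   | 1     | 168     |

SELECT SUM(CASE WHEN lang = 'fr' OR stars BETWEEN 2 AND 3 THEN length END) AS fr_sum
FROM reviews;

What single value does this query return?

3203

review_id=1: ✗
review_id=2: ✗
review_id=3: ✗
review_id=4: ✗
review_id=5: ✗
review_id=6: ✓ → 634
review_id=7: ✗
review_id=8: ✗
review_id=9: ✗
review_id=10: ✓ → 1378
review_id=11: ✓ → 89
review_id=12: ✗
review_id=13: ✗
review_id=14: ✓ → 1102
fr_sum = 634 + 1378 + 89 + 1102 = 3203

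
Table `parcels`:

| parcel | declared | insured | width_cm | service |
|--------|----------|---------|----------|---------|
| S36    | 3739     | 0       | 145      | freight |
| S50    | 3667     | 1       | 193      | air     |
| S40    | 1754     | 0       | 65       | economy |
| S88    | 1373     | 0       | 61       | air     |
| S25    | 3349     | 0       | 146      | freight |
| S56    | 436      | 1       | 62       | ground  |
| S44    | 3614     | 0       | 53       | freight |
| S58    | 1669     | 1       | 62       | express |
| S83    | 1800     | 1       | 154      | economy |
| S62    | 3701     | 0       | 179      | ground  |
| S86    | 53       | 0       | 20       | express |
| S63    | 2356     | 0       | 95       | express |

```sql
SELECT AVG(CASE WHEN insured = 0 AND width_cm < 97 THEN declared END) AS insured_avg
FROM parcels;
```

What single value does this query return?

1830

parcel=S36: ✗
parcel=S50: ✗
parcel=S40: ✓ → 1754
parcel=S88: ✓ → 1373
parcel=S25: ✗
parcel=S56: ✗
parcel=S44: ✓ → 3614
parcel=S58: ✗
parcel=S83: ✗
parcel=S62: ✗
parcel=S86: ✓ → 53
parcel=S63: ✓ → 2356
insured_avg = (1754 + 1373 + 3614 + 53 + 2356) / 5 = 1830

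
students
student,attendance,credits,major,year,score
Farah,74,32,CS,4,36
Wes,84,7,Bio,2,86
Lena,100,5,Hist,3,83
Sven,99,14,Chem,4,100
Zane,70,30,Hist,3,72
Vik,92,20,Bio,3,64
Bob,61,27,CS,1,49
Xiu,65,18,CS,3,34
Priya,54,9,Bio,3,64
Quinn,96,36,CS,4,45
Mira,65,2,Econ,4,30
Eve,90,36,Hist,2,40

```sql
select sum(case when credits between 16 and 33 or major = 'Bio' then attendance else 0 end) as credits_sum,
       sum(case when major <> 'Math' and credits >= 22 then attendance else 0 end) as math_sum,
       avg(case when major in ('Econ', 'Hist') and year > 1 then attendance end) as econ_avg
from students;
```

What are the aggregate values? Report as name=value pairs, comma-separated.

[credits_sum: credits between 16 and 33 or major = 'Bio']
student=Farah: ✓ → 74
student=Wes: ✓ → 84
student=Lena: ✗
student=Sven: ✗
student=Zane: ✓ → 70
student=Vik: ✓ → 92
student=Bob: ✓ → 61
student=Xiu: ✓ → 65
student=Priya: ✓ → 54
student=Quinn: ✗
student=Mira: ✗
student=Eve: ✗
credits_sum = 74 + 84 + 70 + 92 + 61 + 65 + 54 = 500
—
[math_sum: major <> 'Math' and credits >= 22]
student=Farah: ✓ → 74
student=Wes: ✗
student=Lena: ✗
student=Sven: ✗
student=Zane: ✓ → 70
student=Vik: ✗
student=Bob: ✓ → 61
student=Xiu: ✗
student=Priya: ✗
student=Quinn: ✓ → 96
student=Mira: ✗
student=Eve: ✓ → 90
math_sum = 74 + 70 + 61 + 96 + 90 = 391
—
[econ_avg: major in ('Econ', 'Hist') and year > 1]
student=Farah: ✗
student=Wes: ✗
student=Lena: ✓ → 100
student=Sven: ✗
student=Zane: ✓ → 70
student=Vik: ✗
student=Bob: ✗
student=Xiu: ✗
student=Priya: ✗
student=Quinn: ✗
student=Mira: ✓ → 65
student=Eve: ✓ → 90
econ_avg = (100 + 70 + 65 + 90) / 4 = 81.25

credits_sum=500, math_sum=391, econ_avg=81.25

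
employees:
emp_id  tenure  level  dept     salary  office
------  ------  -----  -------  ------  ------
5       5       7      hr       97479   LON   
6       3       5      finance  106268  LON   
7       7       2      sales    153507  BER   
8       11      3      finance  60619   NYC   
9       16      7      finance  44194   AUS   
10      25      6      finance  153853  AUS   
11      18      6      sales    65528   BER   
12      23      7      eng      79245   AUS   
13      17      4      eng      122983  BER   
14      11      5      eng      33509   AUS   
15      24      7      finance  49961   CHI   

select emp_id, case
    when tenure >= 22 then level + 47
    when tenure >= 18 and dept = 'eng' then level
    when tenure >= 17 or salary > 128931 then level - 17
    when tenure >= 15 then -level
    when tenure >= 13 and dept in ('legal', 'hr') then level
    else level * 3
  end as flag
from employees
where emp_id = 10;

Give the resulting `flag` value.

53

emp_id = 10: tenure=25, level=6, dept=finance, salary=153853, office=AUS.
tenure >= 22 → true → 53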